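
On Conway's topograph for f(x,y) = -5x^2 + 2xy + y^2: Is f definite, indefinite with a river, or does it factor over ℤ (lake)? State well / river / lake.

D = b²−4ac = 2² − 4·(-5)·1 = 24
D > 0 non-square ⇒ indefinite ⇒ periodic river

river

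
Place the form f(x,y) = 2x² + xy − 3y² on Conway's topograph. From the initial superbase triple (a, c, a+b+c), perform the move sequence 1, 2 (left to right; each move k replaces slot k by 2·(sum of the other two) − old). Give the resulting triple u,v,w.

start (2,-3,0) = (f(1,0),f(0,1),f(1,1))
replace slot 1: 2·((-3)+0) − 2 = -8 → (-8,-3,0)
replace slot 2: 2·((-8)+0) − (-3) = -13 → (-8,-13,0)

-8,-13,0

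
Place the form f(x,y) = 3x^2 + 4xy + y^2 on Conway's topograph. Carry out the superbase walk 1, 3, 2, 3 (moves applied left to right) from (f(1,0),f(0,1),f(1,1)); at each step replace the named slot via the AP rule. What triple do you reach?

start (3,1,8) = (f(1,0),f(0,1),f(1,1))
replace slot 1: 2·(1+8) − 3 = 15 → (15,1,8)
replace slot 3: 2·(15+1) − 8 = 24 → (15,1,24)
replace slot 2: 2·(15+24) − 1 = 77 → (15,77,24)
replace slot 3: 2·(15+77) − 24 = 160 → (15,77,160)

15,77,160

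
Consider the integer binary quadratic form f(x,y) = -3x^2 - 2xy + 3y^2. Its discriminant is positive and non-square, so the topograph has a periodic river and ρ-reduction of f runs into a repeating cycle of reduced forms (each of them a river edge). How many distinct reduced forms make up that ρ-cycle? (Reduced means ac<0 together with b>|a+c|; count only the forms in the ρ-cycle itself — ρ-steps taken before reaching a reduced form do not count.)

D = 40, ⌊√D⌋ = 6
descent: ρ → (3,2,-3)  [lands on river]
river: ρ → (-3,4,2)
river: ρ → (2,4,-3)
river: ρ → (-3,2,3)
river: ρ → (3,4,-2)
river: ρ → (-2,4,3)
ρ-cycle length = 6 (tail of 1 descent step not counted)

6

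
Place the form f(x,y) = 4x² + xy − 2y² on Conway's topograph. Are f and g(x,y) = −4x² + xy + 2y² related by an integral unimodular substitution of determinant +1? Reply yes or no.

D₁ = 33, D₂ = 33
river cycle of f (length 4): (-2, 3, 3), (3, 3, -2), (-2, 5, 1), (1, 5, -2)
river cycle of g (length 4): (2, 3, -3), (-3, 3, 2), (2, 5, -1), (-1, 5, 2)
cycles differ ⇒ inequivalent

no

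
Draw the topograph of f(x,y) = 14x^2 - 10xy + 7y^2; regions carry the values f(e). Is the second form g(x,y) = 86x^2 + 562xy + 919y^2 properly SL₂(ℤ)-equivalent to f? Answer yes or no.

D₁ = -292, D₂ = -292
f: flip: (14,-10,7)→(7,10,14)
f: translate: b→-4 (≡10 mod 14), so (7,10,14)→(7,-4,11)
f: reduced (well bottom): (7,-4,11) with a≤c, −a<b≤a
g: translate: b→46 (≡562 mod 172), so (86,562,919)→(86,46,7)
g: flip: (86,46,7)→(7,-46,86)
g: translate: b→-4 (≡-46 mod 14), so (7,-46,86)→(7,-4,11)
g: reduced (well bottom): (7,-4,11) with a≤c, −a<b≤a
reduced forms (7, -4, 11) vs (7, -4, 11) ⇒ equivalent

yes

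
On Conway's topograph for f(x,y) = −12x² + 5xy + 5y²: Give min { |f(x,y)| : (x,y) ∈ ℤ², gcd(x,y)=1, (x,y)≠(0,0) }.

descent: ρ → (5,15,-2)  [lands on river]
river: ρ → (-2,13,12)
river: ρ → (12,11,-3)
river: ρ → (-3,13,8)
river: ρ → (8,3,-8)
river: ρ → (-8,13,3)
river: ρ → (3,11,-12)
river: ρ → (-12,13,2)
river: ρ → (2,15,-5)
river: ρ → (-5,15,2)
river: ρ → (2,13,-12)
river: ρ → (-12,11,3)
river: ρ → (3,13,-8)
river: ρ → (-8,3,8)
river: ρ → (8,13,-3)
river: ρ → (-3,11,12)
river: ρ → (12,13,-2)
river: ρ → (-2,15,5)
closes: descent 1, river 18
min |a| on river = 2

2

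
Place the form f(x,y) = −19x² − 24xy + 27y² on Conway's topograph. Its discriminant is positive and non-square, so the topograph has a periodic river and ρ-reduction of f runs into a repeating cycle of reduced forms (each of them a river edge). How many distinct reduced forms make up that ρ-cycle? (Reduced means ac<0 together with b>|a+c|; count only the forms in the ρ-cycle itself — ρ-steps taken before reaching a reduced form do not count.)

D = 2628, ⌊√D⌋ = 51
descent: ρ → (27,24,-19)  [lands on river]
river: ρ → (-19,14,32)
river: ρ → (32,50,-1)
river: ρ → (-1,50,32)
river: ρ → (32,14,-19)
river: ρ → (-19,24,27)
river: ρ → (27,30,-16)
river: ρ → (-16,34,23)
river: ρ → (23,12,-27)
river: ρ → (-27,42,8)
river: ρ → (8,38,-37)
river: ρ → (-37,36,9)
river: ρ → (9,36,-37)
river: ρ → (-37,38,8)
river: ρ → (8,42,-27)
river: ρ → (-27,12,23)
river: ρ → (23,34,-16)
river: ρ → (-16,30,27)
ρ-cycle length = 18 (tail of 1 descent step not counted)

18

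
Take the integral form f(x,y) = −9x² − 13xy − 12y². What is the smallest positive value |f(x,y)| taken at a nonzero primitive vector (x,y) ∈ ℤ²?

translate: b→-5 (≡13 mod 18), so (9,13,12)→(9,-5,8)
flip: (9,-5,8)→(8,5,9)
reduced (well bottom): (8,5,9) with a≤c, −a<b≤a
well minimum |f| = |-8| = 8 (negative-definite)

8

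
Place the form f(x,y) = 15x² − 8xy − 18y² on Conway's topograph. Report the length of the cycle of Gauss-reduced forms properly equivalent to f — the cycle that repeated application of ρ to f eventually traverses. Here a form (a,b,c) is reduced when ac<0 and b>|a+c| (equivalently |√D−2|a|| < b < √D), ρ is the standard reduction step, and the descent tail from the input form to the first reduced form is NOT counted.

D = 1144, ⌊√D⌋ = 33
descent: ρ → (-18,8,15)  [lands on river]
river: ρ → (15,22,-11)
river: ρ → (-11,22,15)
river: ρ → (15,8,-18)
river: ρ → (-18,28,5)
river: ρ → (5,32,-6)
river: ρ → (-6,28,15)
river: ρ → (15,32,-2)
river: ρ → (-2,32,15)
river: ρ → (15,28,-6)
river: ρ → (-6,32,5)
river: ρ → (5,28,-18)
ρ-cycle length = 12 (tail of 1 descent step not counted)

12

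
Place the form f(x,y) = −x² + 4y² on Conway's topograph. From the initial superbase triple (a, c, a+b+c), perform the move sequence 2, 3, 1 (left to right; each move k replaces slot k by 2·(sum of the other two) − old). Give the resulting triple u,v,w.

start (-1,4,3) = (f(1,0),f(0,1),f(1,1))
replace slot 2: 2·((-1)+3) − 4 = 0 → (-1,0,3)
replace slot 3: 2·((-1)+0) − 3 = -5 → (-1,0,-5)
replace slot 1: 2·(0+(-5)) − (-1) = -9 → (-9,0,-5)

-9,0,-5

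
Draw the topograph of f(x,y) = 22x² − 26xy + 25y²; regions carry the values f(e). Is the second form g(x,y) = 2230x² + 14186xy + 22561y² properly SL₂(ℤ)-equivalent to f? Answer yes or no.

D₁ = -1524, D₂ = -1524
f: translate: b→18 (≡-26 mod 44), so (22,-26,25)→(22,18,21)
f: flip: (22,18,21)→(21,-18,22)
f: reduced (well bottom): (21,-18,22) with a≤c, −a<b≤a
g: translate: b→806 (≡14186 mod 4460), so (2230,14186,22561)→(2230,806,73)
g: flip: (2230,806,73)→(73,-806,2230)
g: translate: b→70 (≡-806 mod 146), so (73,-806,2230)→(73,70,22)
g: flip: (73,70,22)→(22,-70,73)
g: translate: b→18 (≡-70 mod 44), so (22,-70,73)→(22,18,21)
g: flip: (22,18,21)→(21,-18,22)
g: reduced (well bottom): (21,-18,22) with a≤c, −a<b≤a
reduced forms (21, -18, 22) vs (21, -18, 22) ⇒ equivalent

yes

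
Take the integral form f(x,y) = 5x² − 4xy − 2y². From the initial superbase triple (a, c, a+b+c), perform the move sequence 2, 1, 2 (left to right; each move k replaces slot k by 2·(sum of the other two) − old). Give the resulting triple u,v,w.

start (5,-2,-1) = (f(1,0),f(0,1),f(1,1))
replace slot 2: 2·(5+(-1)) − (-2) = 10 → (5,10,-1)
replace slot 1: 2·(10+(-1)) − 5 = 13 → (13,10,-1)
replace slot 2: 2·(13+(-1)) − 10 = 14 → (13,14,-1)

13,14,-1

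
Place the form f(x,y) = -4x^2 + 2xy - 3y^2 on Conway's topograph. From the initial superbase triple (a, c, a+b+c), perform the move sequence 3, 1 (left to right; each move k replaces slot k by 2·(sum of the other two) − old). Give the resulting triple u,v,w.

start (-4,-3,-5) = (f(1,0),f(0,1),f(1,1))
replace slot 3: 2·((-4)+(-3)) − (-5) = -9 → (-4,-3,-9)
replace slot 1: 2·((-3)+(-9)) − (-4) = -20 → (-20,-3,-9)

-20,-3,-9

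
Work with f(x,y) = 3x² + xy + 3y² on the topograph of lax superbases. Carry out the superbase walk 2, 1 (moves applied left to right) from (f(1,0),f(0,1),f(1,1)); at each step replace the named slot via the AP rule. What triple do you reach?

start (3,3,7) = (f(1,0),f(0,1),f(1,1))
replace slot 2: 2·(3+7) − 3 = 17 → (3,17,7)
replace slot 1: 2·(17+7) − 3 = 45 → (45,17,7)

45,17,7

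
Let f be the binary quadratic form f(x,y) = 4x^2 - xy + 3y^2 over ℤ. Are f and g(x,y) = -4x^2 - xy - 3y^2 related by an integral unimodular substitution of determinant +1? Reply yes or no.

D₁ = -47, D₂ = -47
f: flip: (4,-1,3)→(3,1,4)
f: reduced (well bottom): (3,1,4) with a≤c, −a<b≤a
g is negative-definite; reduce −g:
−g: flip: (4,1,3)→(3,-1,4)
−g: reduced (well bottom): (3,-1,4) with a≤c, −a<b≤a
flip sign back: reduced form of g is (-3,1,-4)
reduced forms (3, 1, 4) vs (-3, 1, -4) ⇒ inequivalent

no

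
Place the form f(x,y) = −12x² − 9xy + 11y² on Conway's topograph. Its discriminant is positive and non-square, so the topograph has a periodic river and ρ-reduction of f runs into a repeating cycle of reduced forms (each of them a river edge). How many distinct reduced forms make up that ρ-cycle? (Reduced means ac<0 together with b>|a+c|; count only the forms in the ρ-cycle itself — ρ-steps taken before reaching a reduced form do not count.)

D = 609, ⌊√D⌋ = 24
descent: ρ → (11,9,-12)  [lands on river]
river: ρ → (-12,15,8)
river: ρ → (8,17,-10)
river: ρ → (-10,23,2)
river: ρ → (2,21,-21)
river: ρ → (-21,21,2)
river: ρ → (2,23,-10)
river: ρ → (-10,17,8)
river: ρ → (8,15,-12)
river: ρ → (-12,9,11)
river: ρ → (11,13,-10)
river: ρ → (-10,7,14)
river: ρ → (14,21,-3)
river: ρ → (-3,21,14)
river: ρ → (14,7,-10)
river: ρ → (-10,13,11)
ρ-cycle length = 16 (tail of 1 descent step not counted)

16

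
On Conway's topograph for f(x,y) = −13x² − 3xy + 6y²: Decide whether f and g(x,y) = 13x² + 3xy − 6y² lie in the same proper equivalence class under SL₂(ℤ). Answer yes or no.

D₁ = 321, D₂ = 321
river cycle of f (length 6): (6, 15, -4), (-4, 17, 2), (2, 15, -12), (-12, 9, 5), (5, 11, -10), (-10, 9, 6)
river cycle of g (length 6): (-6, 9, 10), (10, 11, -5), (-5, 9, 12), (12, 15, -2), (-2, 17, 4), (4, 15, -6)
cycles differ ⇒ inequivalent

no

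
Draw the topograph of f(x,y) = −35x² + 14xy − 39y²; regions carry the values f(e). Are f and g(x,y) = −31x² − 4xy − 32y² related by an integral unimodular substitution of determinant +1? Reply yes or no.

D₁ = -5264, D₂ = -3952
discriminants differ ⇒ not SL₂(ℤ)-equivalent

no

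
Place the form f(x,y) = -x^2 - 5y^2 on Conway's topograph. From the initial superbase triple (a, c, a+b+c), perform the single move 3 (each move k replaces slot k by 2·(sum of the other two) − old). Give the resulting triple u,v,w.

start (-1,-5,-6) = (f(1,0),f(0,1),f(1,1))
replace slot 3: 2·((-1)+(-5)) − (-6) = -6 → (-1,-5,-6)

-1,-5,-6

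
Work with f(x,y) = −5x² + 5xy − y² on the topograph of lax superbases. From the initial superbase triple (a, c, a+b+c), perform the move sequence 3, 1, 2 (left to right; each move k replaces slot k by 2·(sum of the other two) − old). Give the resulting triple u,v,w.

start (-5,-1,-1) = (f(1,0),f(0,1),f(1,1))
replace slot 3: 2·((-5)+(-1)) − (-1) = -11 → (-5,-1,-11)
replace slot 1: 2·((-1)+(-11)) − (-5) = -19 → (-19,-1,-11)
replace slot 2: 2·((-19)+(-11)) − (-1) = -59 → (-19,-59,-11)

-19,-59,-11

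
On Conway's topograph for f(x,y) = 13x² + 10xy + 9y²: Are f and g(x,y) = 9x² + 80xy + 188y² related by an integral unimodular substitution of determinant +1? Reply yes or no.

D₁ = -368, D₂ = -368
f: flip: (13,10,9)→(9,-10,13)
f: translate: b→8 (≡-10 mod 18), so (9,-10,13)→(9,8,12)
f: reduced (well bottom): (9,8,12) with a≤c, −a<b≤a
g: translate: b→8 (≡80 mod 18), so (9,80,188)→(9,8,12)
g: reduced (well bottom): (9,8,12) with a≤c, −a<b≤a
reduced forms (9, 8, 12) vs (9, 8, 12) ⇒ equivalent

yes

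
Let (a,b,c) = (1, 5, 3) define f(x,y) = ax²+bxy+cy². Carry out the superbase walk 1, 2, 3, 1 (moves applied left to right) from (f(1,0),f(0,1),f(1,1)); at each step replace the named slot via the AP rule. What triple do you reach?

start (1,3,9) = (f(1,0),f(0,1),f(1,1))
replace slot 1: 2·(3+9) − 1 = 23 → (23,3,9)
replace slot 2: 2·(23+9) − 3 = 61 → (23,61,9)
replace slot 3: 2·(23+61) − 9 = 159 → (23,61,159)
replace slot 1: 2·(61+159) − 23 = 417 → (417,61,159)

417,61,159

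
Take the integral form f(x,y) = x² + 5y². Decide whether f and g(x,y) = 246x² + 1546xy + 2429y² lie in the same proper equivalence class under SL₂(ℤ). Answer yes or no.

D₁ = -20, D₂ = -20
f: reduced (well bottom): (1,0,5) with a≤c, −a<b≤a
g: translate: b→70 (≡1546 mod 492), so (246,1546,2429)→(246,70,5)
g: flip: (246,70,5)→(5,-70,246)
g: translate: b→0 (≡-70 mod 10), so (5,-70,246)→(5,0,1)
g: flip: (5,0,1)→(1,0,5)
g: reduced (well bottom): (1,0,5) with a≤c, −a<b≤a
reduced forms (1, 0, 5) vs (1, 0, 5) ⇒ equivalent

yes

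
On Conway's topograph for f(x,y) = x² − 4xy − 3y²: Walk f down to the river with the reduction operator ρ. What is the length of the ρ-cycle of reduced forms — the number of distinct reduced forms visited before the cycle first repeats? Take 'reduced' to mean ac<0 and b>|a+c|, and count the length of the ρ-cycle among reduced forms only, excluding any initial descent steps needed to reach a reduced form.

D = 28, ⌊√D⌋ = 5
descent: ρ → (-3,4,1)  [lands on river]
river: ρ → (1,4,-3)
river: ρ → (-3,2,2)
river: ρ → (2,2,-3)
ρ-cycle length = 4 (tail of 1 descent step not counted)

4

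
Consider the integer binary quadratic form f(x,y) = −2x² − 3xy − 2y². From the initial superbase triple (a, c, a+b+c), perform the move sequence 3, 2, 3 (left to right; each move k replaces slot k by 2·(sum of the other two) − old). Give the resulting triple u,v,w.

start (-2,-2,-7) = (f(1,0),f(0,1),f(1,1))
replace slot 3: 2·((-2)+(-2)) − (-7) = -1 → (-2,-2,-1)
replace slot 2: 2·((-2)+(-1)) − (-2) = -4 → (-2,-4,-1)
replace slot 3: 2·((-2)+(-4)) − (-1) = -11 → (-2,-4,-11)

-2,-4,-11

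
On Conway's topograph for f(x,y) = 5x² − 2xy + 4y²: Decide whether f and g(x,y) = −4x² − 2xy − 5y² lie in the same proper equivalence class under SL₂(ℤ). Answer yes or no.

D₁ = -76, D₂ = -76
f: flip: (5,-2,4)→(4,2,5)
f: reduced (well bottom): (4,2,5) with a≤c, −a<b≤a
g is negative-definite; reduce −g:
−g: reduced (well bottom): (4,2,5) with a≤c, −a<b≤a
flip sign back: reduced form of g is (-4,-2,-5)
reduced forms (4, 2, 5) vs (-4, -2, -5) ⇒ inequivalent

no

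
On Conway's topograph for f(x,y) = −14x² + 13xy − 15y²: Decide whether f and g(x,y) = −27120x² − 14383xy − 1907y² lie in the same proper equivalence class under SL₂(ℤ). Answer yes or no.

D₁ = -671, D₂ = -671
f is negative-definite; reduce −f:
−f: reduced (well bottom): (14,-13,15) with a≤c, −a<b≤a
flip sign back: reduced form of f is (-14,13,-15)
g is negative-definite; reduce −g:
−g: flip: (27120,14383,1907)→(1907,-14383,27120)
−g: translate: b→873 (≡-14383 mod 3814), so (1907,-14383,27120)→(1907,873,100)
−g: flip: (1907,873,100)→(100,-873,1907)
−g: translate: b→-73 (≡-873 mod 200), so (100,-873,1907)→(100,-73,15)
−g: flip: (100,-73,15)→(15,73,100)
−g: translate: b→13 (≡73 mod 30), so (15,73,100)→(15,13,14)
−g: flip: (15,13,14)→(14,-13,15)
−g: reduced (well bottom): (14,-13,15) with a≤c, −a<b≤a
flip sign back: reduced form of g is (-14,13,-15)
reduced forms (-14, 13, -15) vs (-14, 13, -15) ⇒ equivalent

yes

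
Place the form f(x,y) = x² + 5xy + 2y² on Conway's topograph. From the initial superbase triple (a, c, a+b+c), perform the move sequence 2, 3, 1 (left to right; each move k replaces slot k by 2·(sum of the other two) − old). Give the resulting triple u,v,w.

start (1,2,8) = (f(1,0),f(0,1),f(1,1))
replace slot 2: 2·(1+8) − 2 = 16 → (1,16,8)
replace slot 3: 2·(1+16) − 8 = 26 → (1,16,26)
replace slot 1: 2·(16+26) − 1 = 83 → (83,16,26)

83,16,26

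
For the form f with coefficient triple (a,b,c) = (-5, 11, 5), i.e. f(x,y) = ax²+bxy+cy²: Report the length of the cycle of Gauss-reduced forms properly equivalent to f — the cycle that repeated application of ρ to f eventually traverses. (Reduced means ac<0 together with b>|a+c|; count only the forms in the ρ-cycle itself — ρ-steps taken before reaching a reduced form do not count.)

D = 221, ⌊√D⌋ = 14
river: ρ → (5,9,-7)
river: ρ → (-7,5,7)
river: ρ → (7,9,-5)
river: ρ → (-5,11,5)
ρ-cycle length = 4 (tail of 0 descent steps not counted)

4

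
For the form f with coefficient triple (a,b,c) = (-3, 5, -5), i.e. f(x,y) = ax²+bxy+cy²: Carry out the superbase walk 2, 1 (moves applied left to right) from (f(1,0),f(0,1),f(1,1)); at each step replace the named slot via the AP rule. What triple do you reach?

start (-3,-5,-3) = (f(1,0),f(0,1),f(1,1))
replace slot 2: 2·((-3)+(-3)) − (-5) = -7 → (-3,-7,-3)
replace slot 1: 2·((-7)+(-3)) − (-3) = -17 → (-17,-7,-3)

-17,-7,-3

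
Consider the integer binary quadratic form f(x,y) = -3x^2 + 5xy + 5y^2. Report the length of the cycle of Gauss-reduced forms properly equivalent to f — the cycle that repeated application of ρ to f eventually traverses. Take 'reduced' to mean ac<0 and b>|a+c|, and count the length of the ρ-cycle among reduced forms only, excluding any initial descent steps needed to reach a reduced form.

D = 85, ⌊√D⌋ = 9
river: ρ → (5,5,-3)
river: ρ → (-3,7,3)
river: ρ → (3,5,-5)
river: ρ → (-5,5,3)
river: ρ → (3,7,-3)
river: ρ → (-3,5,5)
ρ-cycle length = 6 (tail of 0 descent steps not counted)

6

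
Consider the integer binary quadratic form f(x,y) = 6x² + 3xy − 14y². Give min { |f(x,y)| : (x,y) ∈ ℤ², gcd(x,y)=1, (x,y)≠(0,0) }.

descent: ρ → (-14,-3,6)
descent: ρ → (6,15,-5)  [lands on river]
river: ρ → (-5,15,6)
river: ρ → (6,9,-11)
river: ρ → (-11,13,4)
river: ρ → (4,11,-14)
river: ρ → (-14,17,1)
river: ρ → (1,17,-14)
river: ρ → (-14,11,4)
river: ρ → (4,13,-11)
river: ρ → (-11,9,6)
closes: descent 2, river 10
min |a| on river = 1

1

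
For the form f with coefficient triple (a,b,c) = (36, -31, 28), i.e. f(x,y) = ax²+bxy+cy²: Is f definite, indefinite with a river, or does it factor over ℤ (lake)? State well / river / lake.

D = b²−4ac = (-31)² − 4·36·28 = -3071
D < 0 ⇒ definite ⇒ every region one sign ⇒ single well

well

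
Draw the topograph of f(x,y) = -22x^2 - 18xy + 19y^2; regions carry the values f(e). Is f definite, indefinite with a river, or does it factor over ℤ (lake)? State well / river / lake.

D = b²−4ac = (-18)² − 4·(-22)·19 = 1996
D > 0 non-square ⇒ indefinite ⇒ periodic river

river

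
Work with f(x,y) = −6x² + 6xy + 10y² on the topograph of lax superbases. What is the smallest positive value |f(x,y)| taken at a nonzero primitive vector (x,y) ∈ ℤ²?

river: ρ → (10,14,-2)
river: ρ → (-2,14,10)
river: ρ → (10,6,-6)
river: ρ → (-6,6,10)
closes: descent 0, river 4
min |a| on river = 2

2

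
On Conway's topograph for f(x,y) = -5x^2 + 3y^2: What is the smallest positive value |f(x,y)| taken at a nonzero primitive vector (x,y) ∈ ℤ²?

descent: ρ → (3,6,-2)  [lands on river]
river: ρ → (-2,6,3)
closes: descent 1, river 2
min |a| on river = 2

2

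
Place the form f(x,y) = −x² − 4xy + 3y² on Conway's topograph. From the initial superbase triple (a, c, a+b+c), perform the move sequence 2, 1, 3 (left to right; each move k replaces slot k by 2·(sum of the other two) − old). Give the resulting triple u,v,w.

start (-1,3,-2) = (f(1,0),f(0,1),f(1,1))
replace slot 2: 2·((-1)+(-2)) − 3 = -9 → (-1,-9,-2)
replace slot 1: 2·((-9)+(-2)) − (-1) = -21 → (-21,-9,-2)
replace slot 3: 2·((-21)+(-9)) − (-2) = -58 → (-21,-9,-58)

-21,-9,-58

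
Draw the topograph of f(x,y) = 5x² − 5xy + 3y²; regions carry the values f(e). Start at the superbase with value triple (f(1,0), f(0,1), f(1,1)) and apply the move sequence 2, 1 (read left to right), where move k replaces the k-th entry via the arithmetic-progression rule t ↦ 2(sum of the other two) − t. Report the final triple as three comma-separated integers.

start (5,3,3) = (f(1,0),f(0,1),f(1,1))
replace slot 2: 2·(5+3) − 3 = 13 → (5,13,3)
replace slot 1: 2·(13+3) − 5 = 27 → (27,13,3)

27,13,3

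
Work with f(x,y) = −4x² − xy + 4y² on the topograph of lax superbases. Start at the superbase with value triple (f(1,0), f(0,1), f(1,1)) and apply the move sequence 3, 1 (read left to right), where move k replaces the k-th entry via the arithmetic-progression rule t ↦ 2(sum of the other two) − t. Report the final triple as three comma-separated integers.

start (-4,4,-1) = (f(1,0),f(0,1),f(1,1))
replace slot 3: 2·((-4)+4) − (-1) = 1 → (-4,4,1)
replace slot 1: 2·(4+1) − (-4) = 14 → (14,4,1)

14,4,1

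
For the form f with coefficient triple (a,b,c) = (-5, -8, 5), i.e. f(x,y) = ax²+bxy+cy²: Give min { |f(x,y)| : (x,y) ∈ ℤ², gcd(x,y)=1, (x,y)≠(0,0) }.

descent: ρ → (5,8,-5)  [lands on river]
river: ρ → (-5,12,1)
river: ρ → (1,12,-5)
river: ρ → (-5,8,5)
river: ρ → (5,12,-1)
river: ρ → (-1,12,5)
closes: descent 1, river 6
min |a| on river = 1

1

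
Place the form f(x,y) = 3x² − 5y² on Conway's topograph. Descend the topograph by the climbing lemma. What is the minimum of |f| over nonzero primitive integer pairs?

descent: ρ → (-5,0,3)
descent: ρ → (3,6,-2)  [lands on river]
river: ρ → (-2,6,3)
closes: descent 2, river 2
min |a| on river = 2

2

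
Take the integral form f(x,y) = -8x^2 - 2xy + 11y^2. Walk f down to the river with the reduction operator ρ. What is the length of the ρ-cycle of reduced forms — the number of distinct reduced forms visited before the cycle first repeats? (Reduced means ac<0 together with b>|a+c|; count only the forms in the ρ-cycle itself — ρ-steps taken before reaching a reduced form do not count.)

D = 356, ⌊√D⌋ = 18
descent: ρ → (11,2,-8)
descent: ρ → (-8,14,5)  [lands on river]
river: ρ → (5,16,-5)
river: ρ → (-5,14,8)
river: ρ → (8,18,-1)
river: ρ → (-1,18,8)
river: ρ → (8,14,-5)
river: ρ → (-5,16,5)
river: ρ → (5,14,-8)
river: ρ → (-8,18,1)
river: ρ → (1,18,-8)
ρ-cycle length = 10 (tail of 2 descent steps not counted)

10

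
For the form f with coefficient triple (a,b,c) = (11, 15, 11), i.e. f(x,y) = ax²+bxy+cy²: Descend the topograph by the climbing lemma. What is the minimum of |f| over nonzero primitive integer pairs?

translate: b→-7 (≡15 mod 22), so (11,15,11)→(11,-7,7)
flip: (11,-7,7)→(7,7,11)
reduced (well bottom): (7,7,11) with a≤c, −a<b≤a
well minimum = a = 7

7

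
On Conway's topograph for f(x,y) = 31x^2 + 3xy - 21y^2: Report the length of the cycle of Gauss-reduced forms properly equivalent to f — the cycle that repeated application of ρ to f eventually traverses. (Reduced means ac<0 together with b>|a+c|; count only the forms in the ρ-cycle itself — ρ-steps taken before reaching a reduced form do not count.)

D = 2613, ⌊√D⌋ = 51
descent: ρ → (-21,39,13)  [lands on river]
river: ρ → (13,39,-21)
river: ρ → (-21,45,7)
river: ρ → (7,39,-39)
river: ρ → (-39,39,7)
river: ρ → (7,45,-21)
ρ-cycle length = 6 (tail of 1 descent step not counted)

6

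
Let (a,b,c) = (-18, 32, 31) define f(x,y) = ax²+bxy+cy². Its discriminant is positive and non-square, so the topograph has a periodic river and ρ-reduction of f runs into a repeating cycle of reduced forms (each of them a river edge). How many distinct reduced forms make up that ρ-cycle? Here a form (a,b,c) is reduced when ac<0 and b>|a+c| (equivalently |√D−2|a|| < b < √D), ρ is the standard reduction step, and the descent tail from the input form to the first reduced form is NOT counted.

D = 3256, ⌊√D⌋ = 57
river: ρ → (31,30,-19)
river: ρ → (-19,46,15)
river: ρ → (15,44,-22)
river: ρ → (-22,44,15)
river: ρ → (15,46,-19)
river: ρ → (-19,30,31)
river: ρ → (31,32,-18)
river: ρ → (-18,40,23)
river: ρ → (23,52,-6)
river: ρ → (-6,56,5)
river: ρ → (5,54,-17)
river: ρ → (-17,48,14)
river: ρ → (14,36,-35)
river: ρ → (-35,34,15)
river: ρ → (15,56,-2)
river: ρ → (-2,56,15)
river: ρ → (15,34,-35)
river: ρ → (-35,36,14)
river: ρ → (14,48,-17)
river: ρ → (-17,54,5)
river: ρ → (5,56,-6)
river: ρ → (-6,52,23)
river: ρ → (23,40,-18)
river: ρ → (-18,32,31)
ρ-cycle length = 24 (tail of 0 descent steps not counted)

24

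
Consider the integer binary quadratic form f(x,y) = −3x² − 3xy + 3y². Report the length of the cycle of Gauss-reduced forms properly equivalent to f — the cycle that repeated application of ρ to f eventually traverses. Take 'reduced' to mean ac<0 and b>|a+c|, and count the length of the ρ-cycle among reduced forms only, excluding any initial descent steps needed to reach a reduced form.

D = 45, ⌊√D⌋ = 6
descent: ρ → (3,3,-3)  [lands on river]
river: ρ → (-3,3,3)
ρ-cycle length = 2 (tail of 1 descent step not counted)

2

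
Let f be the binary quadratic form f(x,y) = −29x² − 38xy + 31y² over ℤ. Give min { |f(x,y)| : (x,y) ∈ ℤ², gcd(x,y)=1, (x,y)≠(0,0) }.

descent: ρ → (31,38,-29)  [lands on river]
river: ρ → (-29,20,40)
river: ρ → (40,60,-9)
river: ρ → (-9,66,19)
river: ρ → (19,48,-36)
river: ρ → (-36,24,31)
closes: descent 1, river 6
min |a| on river = 9

9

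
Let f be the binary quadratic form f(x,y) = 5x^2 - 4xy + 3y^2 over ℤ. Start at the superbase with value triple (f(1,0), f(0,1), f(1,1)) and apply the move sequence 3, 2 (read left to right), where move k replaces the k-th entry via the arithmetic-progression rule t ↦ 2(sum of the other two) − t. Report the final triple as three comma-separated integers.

start (5,3,4) = (f(1,0),f(0,1),f(1,1))
replace slot 3: 2·(5+3) − 4 = 12 → (5,3,12)
replace slot 2: 2·(5+12) − 3 = 31 → (5,31,12)

5,31,12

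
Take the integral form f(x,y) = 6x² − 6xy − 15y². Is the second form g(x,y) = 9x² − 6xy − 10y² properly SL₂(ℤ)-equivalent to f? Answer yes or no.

D₁ = 396, D₂ = 396
river cycle of f (length 2): (6, 18, -3), (-3, 18, 6)
river cycle of g (length 4): (-10, 6, 9), (9, 12, -7), (-7, 16, 5), (5, 14, -10)
cycles differ ⇒ inequivalent

no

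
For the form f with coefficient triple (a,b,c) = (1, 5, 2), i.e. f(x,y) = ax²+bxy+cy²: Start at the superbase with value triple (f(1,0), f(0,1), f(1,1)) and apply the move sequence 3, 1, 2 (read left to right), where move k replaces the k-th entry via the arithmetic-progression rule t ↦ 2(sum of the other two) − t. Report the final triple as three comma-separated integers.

start (1,2,8) = (f(1,0),f(0,1),f(1,1))
replace slot 3: 2·(1+2) − 8 = -2 → (1,2,-2)
replace slot 1: 2·(2+(-2)) − 1 = -1 → (-1,2,-2)
replace slot 2: 2·((-1)+(-2)) − 2 = -8 → (-1,-8,-2)

-1,-8,-2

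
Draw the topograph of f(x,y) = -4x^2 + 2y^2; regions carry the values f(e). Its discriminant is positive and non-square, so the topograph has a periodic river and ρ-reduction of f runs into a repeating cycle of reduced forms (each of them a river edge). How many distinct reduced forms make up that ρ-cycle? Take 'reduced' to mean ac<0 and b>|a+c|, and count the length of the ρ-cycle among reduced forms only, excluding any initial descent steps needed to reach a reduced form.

D = 32, ⌊√D⌋ = 5
descent: ρ → (2,4,-2)  [lands on river]
river: ρ → (-2,4,2)
ρ-cycle length = 2 (tail of 1 descent step not counted)

2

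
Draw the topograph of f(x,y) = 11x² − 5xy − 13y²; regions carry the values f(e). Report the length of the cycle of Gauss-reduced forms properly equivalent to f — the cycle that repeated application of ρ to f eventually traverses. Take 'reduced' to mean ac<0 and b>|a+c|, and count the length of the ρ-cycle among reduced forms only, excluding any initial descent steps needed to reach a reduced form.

D = 597, ⌊√D⌋ = 24
descent: ρ → (-13,5,11)  [lands on river]
river: ρ → (11,17,-7)
river: ρ → (-7,11,17)
river: ρ → (17,23,-1)
river: ρ → (-1,23,17)
river: ρ → (17,11,-7)
river: ρ → (-7,17,11)
river: ρ → (11,5,-13)
river: ρ → (-13,21,3)
river: ρ → (3,21,-13)
ρ-cycle length = 10 (tail of 1 descent step not counted)

10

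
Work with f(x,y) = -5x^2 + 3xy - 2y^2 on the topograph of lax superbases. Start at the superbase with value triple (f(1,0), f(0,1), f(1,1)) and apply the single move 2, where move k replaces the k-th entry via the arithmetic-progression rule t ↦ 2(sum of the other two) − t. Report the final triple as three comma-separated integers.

start (-5,-2,-4) = (f(1,0),f(0,1),f(1,1))
replace slot 2: 2·((-5)+(-4)) − (-2) = -16 → (-5,-16,-4)

-5,-16,-4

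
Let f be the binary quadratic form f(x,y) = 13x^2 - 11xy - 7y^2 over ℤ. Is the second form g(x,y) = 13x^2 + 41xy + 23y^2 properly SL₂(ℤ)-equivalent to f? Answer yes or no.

D₁ = 485, D₂ = 485
river cycle of f (length 10): (-7, 11, 13), (13, 15, -5), (-5, 15, 13), (13, 11, -7), (-7, 17, 7), (7, 11, -13), (-13, 15, 5), (5, 15, -13), (-13, 11, 7), (7, 17, -7)
river cycle of g (length 10): (-5, 15, 13), (13, 11, -7), (-7, 17, 7), (7, 11, -13), (-13, 15, 5), (5, 15, -13), (-13, 11, 7), (7, 17, -7), (-7, 11, 13), (13, 15, -5)
cycles coincide ⇒ equivalent

yes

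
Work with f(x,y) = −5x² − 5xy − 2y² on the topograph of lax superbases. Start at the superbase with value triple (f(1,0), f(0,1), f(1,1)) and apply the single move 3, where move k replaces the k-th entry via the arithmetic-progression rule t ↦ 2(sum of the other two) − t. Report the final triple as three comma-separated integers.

start (-5,-2,-12) = (f(1,0),f(0,1),f(1,1))
replace slot 3: 2·((-5)+(-2)) − (-12) = -2 → (-5,-2,-2)

-5,-2,-2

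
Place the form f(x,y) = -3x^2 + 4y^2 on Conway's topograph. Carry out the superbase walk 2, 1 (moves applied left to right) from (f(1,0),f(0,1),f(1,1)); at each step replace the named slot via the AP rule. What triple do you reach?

start (-3,4,1) = (f(1,0),f(0,1),f(1,1))
replace slot 2: 2·((-3)+1) − 4 = -8 → (-3,-8,1)
replace slot 1: 2·((-8)+1) − (-3) = -11 → (-11,-8,1)

-11,-8,1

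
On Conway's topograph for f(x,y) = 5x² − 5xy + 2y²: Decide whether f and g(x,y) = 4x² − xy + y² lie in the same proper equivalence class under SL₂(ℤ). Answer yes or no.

D₁ = -15, D₂ = -15
f: translate: b→5 (≡-5 mod 10), so (5,-5,2)→(5,5,2)
f: flip: (5,5,2)→(2,-5,5)
f: translate: b→-1 (≡-5 mod 4), so (2,-5,5)→(2,-1,2)
f: flip: (2,-1,2)→(2,1,2)
f: reduced (well bottom): (2,1,2) with a≤c, −a<b≤a
g: flip: (4,-1,1)→(1,1,4)
g: reduced (well bottom): (1,1,4) with a≤c, −a<b≤a
reduced forms (2, 1, 2) vs (1, 1, 4) ⇒ inequivalent

no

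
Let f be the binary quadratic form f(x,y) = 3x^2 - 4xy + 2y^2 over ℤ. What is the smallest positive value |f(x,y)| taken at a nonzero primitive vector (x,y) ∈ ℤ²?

translate: b→2 (≡-4 mod 6), so (3,-4,2)→(3,2,1)
flip: (3,2,1)→(1,-2,3)
translate: b→0 (≡-2 mod 2), so (1,-2,3)→(1,0,2)
reduced (well bottom): (1,0,2) with a≤c, −a<b≤a
well minimum = a = 1

1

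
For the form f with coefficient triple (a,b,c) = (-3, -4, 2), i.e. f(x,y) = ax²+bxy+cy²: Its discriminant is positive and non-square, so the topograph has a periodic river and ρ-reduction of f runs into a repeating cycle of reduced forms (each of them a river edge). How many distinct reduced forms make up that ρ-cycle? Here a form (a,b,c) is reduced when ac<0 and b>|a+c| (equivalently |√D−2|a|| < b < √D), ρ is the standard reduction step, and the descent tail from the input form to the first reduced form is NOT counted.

D = 40, ⌊√D⌋ = 6
descent: ρ → (2,4,-3)  [lands on river]
river: ρ → (-3,2,3)
river: ρ → (3,4,-2)
river: ρ → (-2,4,3)
river: ρ → (3,2,-3)
river: ρ → (-3,4,2)
ρ-cycle length = 6 (tail of 1 descent step not counted)

6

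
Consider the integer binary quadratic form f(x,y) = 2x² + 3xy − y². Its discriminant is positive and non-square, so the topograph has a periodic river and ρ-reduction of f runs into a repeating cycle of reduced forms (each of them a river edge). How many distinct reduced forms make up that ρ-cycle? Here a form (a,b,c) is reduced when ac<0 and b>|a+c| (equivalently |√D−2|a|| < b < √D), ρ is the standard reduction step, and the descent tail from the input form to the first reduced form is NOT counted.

D = 17, ⌊√D⌋ = 4
river: ρ → (-1,3,2)
river: ρ → (2,1,-2)
river: ρ → (-2,3,1)
river: ρ → (1,3,-2)
river: ρ → (-2,1,2)
river: ρ → (2,3,-1)
ρ-cycle length = 6 (tail of 0 descent steps not counted)

6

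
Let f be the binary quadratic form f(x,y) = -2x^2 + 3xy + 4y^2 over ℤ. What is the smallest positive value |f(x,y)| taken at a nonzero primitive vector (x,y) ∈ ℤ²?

river: ρ → (4,5,-1)
river: ρ → (-1,5,4)
river: ρ → (4,3,-2)
river: ρ → (-2,5,2)
river: ρ → (2,3,-4)
river: ρ → (-4,5,1)
river: ρ → (1,5,-4)
river: ρ → (-4,3,2)
river: ρ → (2,5,-2)
river: ρ → (-2,3,4)
closes: descent 0, river 10
min |a| on river = 1

1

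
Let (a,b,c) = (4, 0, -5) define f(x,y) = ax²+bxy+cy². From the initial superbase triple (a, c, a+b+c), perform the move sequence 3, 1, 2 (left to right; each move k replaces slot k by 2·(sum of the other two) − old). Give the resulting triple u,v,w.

start (4,-5,-1) = (f(1,0),f(0,1),f(1,1))
replace slot 3: 2·(4+(-5)) − (-1) = -1 → (4,-5,-1)
replace slot 1: 2·((-5)+(-1)) − 4 = -16 → (-16,-5,-1)
replace slot 2: 2·((-16)+(-1)) − (-5) = -29 → (-16,-29,-1)

-16,-29,-1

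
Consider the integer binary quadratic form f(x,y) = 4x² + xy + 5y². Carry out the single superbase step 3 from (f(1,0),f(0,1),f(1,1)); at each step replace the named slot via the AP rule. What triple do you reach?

start (4,5,10) = (f(1,0),f(0,1),f(1,1))
replace slot 3: 2·(4+5) − 10 = 8 → (4,5,8)

4,5,8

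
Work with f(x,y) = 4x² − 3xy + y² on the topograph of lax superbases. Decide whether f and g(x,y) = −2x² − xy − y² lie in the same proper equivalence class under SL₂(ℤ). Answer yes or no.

D₁ = -7, D₂ = -7
f: flip: (4,-3,1)→(1,3,4)
f: translate: b→1 (≡3 mod 2), so (1,3,4)→(1,1,2)
f: reduced (well bottom): (1,1,2) with a≤c, −a<b≤a
g is negative-definite; reduce −g:
−g: flip: (2,1,1)→(1,-1,2)
−g: translate: b→1 (≡-1 mod 2), so (1,-1,2)→(1,1,2)
−g: reduced (well bottom): (1,1,2) with a≤c, −a<b≤a
flip sign back: reduced form of g is (-1,-1,-2)
reduced forms (1, 1, 2) vs (-1, -1, -2) ⇒ inequivalent

no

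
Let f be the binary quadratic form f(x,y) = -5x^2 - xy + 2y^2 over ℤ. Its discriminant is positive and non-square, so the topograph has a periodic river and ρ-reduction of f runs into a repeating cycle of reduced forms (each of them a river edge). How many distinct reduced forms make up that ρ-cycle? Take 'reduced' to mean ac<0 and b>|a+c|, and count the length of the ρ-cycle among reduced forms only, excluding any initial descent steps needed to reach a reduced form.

D = 41, ⌊√D⌋ = 6
descent: ρ → (2,5,-2)  [lands on river]
river: ρ → (-2,3,4)
river: ρ → (4,5,-1)
river: ρ → (-1,5,4)
river: ρ → (4,3,-2)
river: ρ → (-2,5,2)
river: ρ → (2,3,-4)
river: ρ → (-4,5,1)
river: ρ → (1,5,-4)
river: ρ → (-4,3,2)
ρ-cycle length = 10 (tail of 1 descent step not counted)

10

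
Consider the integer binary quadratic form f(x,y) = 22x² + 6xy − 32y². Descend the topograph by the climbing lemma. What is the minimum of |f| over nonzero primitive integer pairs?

descent: ρ → (-32,-6,22)
descent: ρ → (22,50,-4)  [lands on river]
river: ρ → (-4,46,46)
river: ρ → (46,46,-4)
river: ρ → (-4,50,22)
river: ρ → (22,38,-16)
river: ρ → (-16,26,34)
river: ρ → (34,42,-8)
river: ρ → (-8,38,44)
river: ρ → (44,50,-2)
river: ρ → (-2,50,44)
river: ρ → (44,38,-8)
river: ρ → (-8,42,34)
river: ρ → (34,26,-16)
river: ρ → (-16,38,22)
closes: descent 2, river 14
min |a| on river = 2

2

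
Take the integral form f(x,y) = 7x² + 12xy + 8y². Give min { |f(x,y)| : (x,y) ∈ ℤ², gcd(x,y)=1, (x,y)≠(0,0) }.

translate: b→-2 (≡12 mod 14), so (7,12,8)→(7,-2,3)
flip: (7,-2,3)→(3,2,7)
reduced (well bottom): (3,2,7) with a≤c, −a<b≤a
well minimum = a = 3

3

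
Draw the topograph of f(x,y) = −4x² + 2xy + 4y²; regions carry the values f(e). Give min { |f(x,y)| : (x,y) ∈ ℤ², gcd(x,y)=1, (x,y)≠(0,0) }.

river: ρ → (4,6,-2)
river: ρ → (-2,6,4)
river: ρ → (4,2,-4)
river: ρ → (-4,6,2)
river: ρ → (2,6,-4)
river: ρ → (-4,2,4)
closes: descent 0, river 6
min |a| on river = 2

2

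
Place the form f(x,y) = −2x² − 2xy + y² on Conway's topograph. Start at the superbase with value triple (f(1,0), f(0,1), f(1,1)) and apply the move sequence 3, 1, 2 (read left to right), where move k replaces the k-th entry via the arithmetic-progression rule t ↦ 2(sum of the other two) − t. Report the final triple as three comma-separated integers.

start (-2,1,-3) = (f(1,0),f(0,1),f(1,1))
replace slot 3: 2·((-2)+1) − (-3) = 1 → (-2,1,1)
replace slot 1: 2·(1+1) − (-2) = 6 → (6,1,1)
replace slot 2: 2·(6+1) − 1 = 13 → (6,13,1)

6,13,1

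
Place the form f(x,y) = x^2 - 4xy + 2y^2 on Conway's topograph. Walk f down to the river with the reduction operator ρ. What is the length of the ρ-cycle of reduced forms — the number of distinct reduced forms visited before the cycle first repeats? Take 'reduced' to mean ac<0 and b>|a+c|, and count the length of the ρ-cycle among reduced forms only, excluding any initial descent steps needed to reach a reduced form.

D = 8, ⌊√D⌋ = 2
descent: ρ → (2,0,-1)
descent: ρ → (-1,2,1)  [lands on river]
river: ρ → (1,2,-1)
ρ-cycle length = 2 (tail of 2 descent steps not counted)

2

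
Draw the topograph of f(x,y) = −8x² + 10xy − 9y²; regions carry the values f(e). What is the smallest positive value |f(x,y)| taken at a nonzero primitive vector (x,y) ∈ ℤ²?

translate: b→6 (≡-10 mod 16), so (8,-10,9)→(8,6,7)
flip: (8,6,7)→(7,-6,8)
reduced (well bottom): (7,-6,8) with a≤c, −a<b≤a
well minimum |f| = |-7| = 7 (negative-definite)

7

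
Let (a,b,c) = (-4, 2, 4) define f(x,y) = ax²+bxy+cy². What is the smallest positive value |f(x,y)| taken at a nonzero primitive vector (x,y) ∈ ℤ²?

river: ρ → (4,6,-2)
river: ρ → (-2,6,4)
river: ρ → (4,2,-4)
river: ρ → (-4,6,2)
river: ρ → (2,6,-4)
river: ρ → (-4,2,4)
closes: descent 0, river 6
min |a| on river = 2

2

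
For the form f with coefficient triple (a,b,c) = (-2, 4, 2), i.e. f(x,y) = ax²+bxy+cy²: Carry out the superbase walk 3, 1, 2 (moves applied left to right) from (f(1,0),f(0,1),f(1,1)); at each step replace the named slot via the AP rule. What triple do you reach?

start (-2,2,4) = (f(1,0),f(0,1),f(1,1))
replace slot 3: 2·((-2)+2) − 4 = -4 → (-2,2,-4)
replace slot 1: 2·(2+(-4)) − (-2) = -2 → (-2,2,-4)
replace slot 2: 2·((-2)+(-4)) − 2 = -14 → (-2,-14,-4)

-2,-14,-4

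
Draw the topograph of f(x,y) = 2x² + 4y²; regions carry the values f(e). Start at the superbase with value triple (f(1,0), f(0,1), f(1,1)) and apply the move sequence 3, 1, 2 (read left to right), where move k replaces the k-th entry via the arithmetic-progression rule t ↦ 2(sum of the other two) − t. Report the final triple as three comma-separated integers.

start (2,4,6) = (f(1,0),f(0,1),f(1,1))
replace slot 3: 2·(2+4) − 6 = 6 → (2,4,6)
replace slot 1: 2·(4+6) − 2 = 18 → (18,4,6)
replace slot 2: 2·(18+6) − 4 = 44 → (18,44,6)

18,44,6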